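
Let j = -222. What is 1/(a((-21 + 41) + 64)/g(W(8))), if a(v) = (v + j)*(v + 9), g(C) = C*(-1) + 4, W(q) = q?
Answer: 2/6417 ≈ 0.00031167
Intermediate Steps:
g(C) = 4 - C (g(C) = -C + 4 = 4 - C)
a(v) = (-222 + v)*(9 + v) (a(v) = (v - 222)*(v + 9) = (-222 + v)*(9 + v))
1/(a((-21 + 41) + 64)/g(W(8))) = 1/((-1998 + ((-21 + 41) + 64)² - 213*((-21 + 41) + 64))/(4 - 1*8)) = 1/((-1998 + (20 + 64)² - 213*(20 + 64))/(4 - 8)) = 1/((-1998 + 84² - 213*84)/(-4)) = 1/((-1998 + 7056 - 17892)*(-¼)) = 1/(-12834*(-¼)) = 1/(6417/2) = 2/6417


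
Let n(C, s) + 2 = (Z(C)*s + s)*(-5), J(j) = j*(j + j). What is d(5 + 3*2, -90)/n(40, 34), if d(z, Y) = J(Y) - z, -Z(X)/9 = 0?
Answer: -16189/172 ≈ -94.122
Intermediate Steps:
J(j) = 2*j**2 (J(j) = j*(2*j) = 2*j**2)
Z(X) = 0 (Z(X) = -9*0 = 0)
n(C, s) = -2 - 5*s (n(C, s) = -2 + (0*s + s)*(-5) = -2 + (0 + s)*(-5) = -2 + s*(-5) = -2 - 5*s)
d(z, Y) = -z + 2*Y**2 (d(z, Y) = 2*Y**2 - z = -z + 2*Y**2)
d(5 + 3*2, -90)/n(40, 34) = (-(5 + 3*2) + 2*(-90)**2)/(-2 - 5*34) = (-(5 + 6) + 2*8100)/(-2 - 170) = (-1*11 + 16200)/(-172) = (-11 + 16200)*(-1/172) = 16189*(-1/172) = -16189/172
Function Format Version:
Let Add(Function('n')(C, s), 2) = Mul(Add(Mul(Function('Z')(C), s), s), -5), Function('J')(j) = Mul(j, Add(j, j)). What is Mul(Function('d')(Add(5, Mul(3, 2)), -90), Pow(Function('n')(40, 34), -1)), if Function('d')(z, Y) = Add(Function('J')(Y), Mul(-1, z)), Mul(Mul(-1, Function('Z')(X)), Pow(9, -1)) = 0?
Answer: Rational(-16189, 172) ≈ -94.122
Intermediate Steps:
Function('J')(j) = Mul(2, Pow(j, 2)) (Function('J')(j) = Mul(j, Mul(2, j)) = Mul(2, Pow(j, 2)))
Function('Z')(X) = 0 (Function('Z')(X) = Mul(-9, 0) = 0)
Function('n')(C, s) = Add(-2, Mul(-5, s)) (Function('n')(C, s) = Add(-2, Mul(Add(Mul(0, s), s), -5)) = Add(-2, Mul(Add(0, s), -5)) = Add(-2, Mul(s, -5)) = Add(-2, Mul(-5, s)))
Function('d')(z, Y) = Add(Mul(-1, z), Mul(2, Pow(Y, 2))) (Function('d')(z, Y) = Add(Mul(2, Pow(Y, 2)), Mul(-1, z)) = Add(Mul(-1, z), Mul(2, Pow(Y, 2))))
Mul(Function('d')(Add(5, Mul(3, 2)), -90), Pow(Function('n')(40, 34), -1)) = Mul(Add(Mul(-1, Add(5, Mul(3, 2))), Mul(2, Pow(-90, 2))), Pow(Add(-2, Mul(-5, 34)), -1)) = Mul(Add(Mul(-1, Add(5, 6)), Mul(2, 8100)), Pow(Add(-2, -170), -1)) = Mul(Add(Mul(-1, 11), 16200), Pow(-172, -1)) = Mul(Add(-11, 16200), Rational(-1, 172)) = Mul(16189, Rational(-1, 172)) = Rational(-16189, 172)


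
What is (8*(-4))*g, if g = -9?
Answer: 288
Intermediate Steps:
(8*(-4))*g = (8*(-4))*(-9) = -32*(-9) = 288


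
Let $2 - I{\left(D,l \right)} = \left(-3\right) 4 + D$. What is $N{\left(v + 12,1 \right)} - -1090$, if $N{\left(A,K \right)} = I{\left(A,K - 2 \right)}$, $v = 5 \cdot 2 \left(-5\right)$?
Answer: $1142$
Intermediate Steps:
$v = -50$ ($v = 10 \left(-5\right) = -50$)
$I{\left(D,l \right)} = 14 - D$ ($I{\left(D,l \right)} = 2 - \left(\left(-3\right) 4 + D\right) = 2 - \left(-12 + D\right) = 14 - D$)
$N{\left(A,K \right)} = 14 - A$
$N{\left(v + 12,1 \right)} - -1090 = \left(14 - \left(-50 + 12\right)\right) - -1090 = \left(14 - -38\right) + 1090 = \left(14 + 38\right) + 1090 = 52 + 1090 = 1142$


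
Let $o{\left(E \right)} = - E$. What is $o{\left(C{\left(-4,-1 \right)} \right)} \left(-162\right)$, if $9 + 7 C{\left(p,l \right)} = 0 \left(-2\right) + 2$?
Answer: $-162$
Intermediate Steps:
$C{\left(p,l \right)} = -1$ ($C{\left(p,l \right)} = - \frac{9}{7} + \frac{0 \left(-2\right) + 2}{7} = - \frac{9}{7} + \frac{0 + 2}{7} = - \frac{9}{7} + \frac{1}{7} \cdot 2 = - \frac{9}{7} + \frac{2}{7} = -1$)
$o{\left(C{\left(-4,-1 \right)} \right)} \left(-162\right) = \left(-1\right) \left(-1\right) \left(-162\right) = 1 \left(-162\right) = -162$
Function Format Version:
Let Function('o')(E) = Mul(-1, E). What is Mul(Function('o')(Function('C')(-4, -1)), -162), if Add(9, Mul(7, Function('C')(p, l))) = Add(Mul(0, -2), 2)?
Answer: -162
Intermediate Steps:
Function('C')(p, l) = -1 (Function('C')(p, l) = Add(Rational(-9, 7), Mul(Rational(1, 7), Add(Mul(0, -2), 2))) = Add(Rational(-9, 7), Mul(Rational(1, 7), Add(0, 2))) = Add(Rational(-9, 7), Mul(Rational(1, 7), 2)) = Add(Rational(-9, 7), Rational(2, 7)) = -1)
Mul(Function('o')(Function('C')(-4, -1)), -162) = Mul(Mul(-1, -1), -162) = Mul(1, -162) = -162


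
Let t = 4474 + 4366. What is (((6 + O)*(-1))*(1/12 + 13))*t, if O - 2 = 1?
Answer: -1040910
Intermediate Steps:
O = 3 (O = 2 + 1 = 3)
t = 8840
(((6 + O)*(-1))*(1/12 + 13))*t = (((6 + 3)*(-1))*(1/12 + 13))*8840 = ((9*(-1))*(1/12 + 13))*8840 = -9*157/12*8840 = -471/4*8840 = -1040910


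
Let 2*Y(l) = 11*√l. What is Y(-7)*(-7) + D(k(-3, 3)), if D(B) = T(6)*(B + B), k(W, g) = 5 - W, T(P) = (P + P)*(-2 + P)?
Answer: 768 - 77*I*√7/2 ≈ 768.0 - 101.86*I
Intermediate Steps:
T(P) = 2*P*(-2 + P) (T(P) = (2*P)*(-2 + P) = 2*P*(-2 + P))
Y(l) = 11*√l/2 (Y(l) = (11*√l)/2 = 11*√l/2)
D(B) = 96*B (D(B) = (2*6*(-2 + 6))*(B + B) = (2*6*4)*(2*B) = 48*(2*B) = 96*B)
Y(-7)*(-7) + D(k(-3, 3)) = (11*√(-7)/2)*(-7) + 96*(5 - 1*(-3)) = (11*(I*√7)/2)*(-7) + 96*(5 + 3) = (11*I*√7/2)*(-7) + 96*8 = -77*I*√7/2 + 768 = 768 - 77*I*√7/2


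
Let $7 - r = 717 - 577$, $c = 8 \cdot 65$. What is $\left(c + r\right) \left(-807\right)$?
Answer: $-312309$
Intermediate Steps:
$c = 520$
$r = -133$ ($r = 7 - \left(717 - 577\right) = 7 - 140 = -133$)
$\left(c + r\right) \left(-807\right) = \left(520 - 133\right) \left(-807\right) = 387 \left(-807\right) = -312309$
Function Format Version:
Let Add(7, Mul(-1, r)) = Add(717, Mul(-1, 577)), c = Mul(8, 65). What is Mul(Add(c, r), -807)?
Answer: -312309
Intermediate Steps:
c = 520
r = -133 (r = Add(7, Mul(-1, Add(717, Mul(-1, 577)))) = Add(7, Mul(-1, Add(717, -577))) = Add(7, Mul(-1, 140)) = Add(7, -140) = -133)
Mul(Add(c, r), -807) = Mul(Add(520, -133), -807) = Mul(387, -807) = -312309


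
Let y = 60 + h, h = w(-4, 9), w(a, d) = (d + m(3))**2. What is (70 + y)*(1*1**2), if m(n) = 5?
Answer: 326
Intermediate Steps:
w(a, d) = (5 + d)**2 (w(a, d) = (d + 5)**2 = (5 + d)**2)
h = 196 (h = (5 + 9)**2 = 14**2 = 196)
y = 256 (y = 60 + 196 = 256)
(70 + y)*(1*1**2) = (70 + 256)*(1*1**2) = 326*(1*1) = 326*1 = 326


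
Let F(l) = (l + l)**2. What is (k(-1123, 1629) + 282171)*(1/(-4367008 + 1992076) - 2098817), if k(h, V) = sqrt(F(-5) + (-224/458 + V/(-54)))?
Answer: -468831598828190365/791644 - 4984547655445*sqrt(130913346)/3263156568 ≈ -5.9224e+11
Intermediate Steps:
F(l) = 4*l**2 (F(l) = (2*l)**2 = 4*l**2)
k(h, V) = sqrt(22788/229 - V/54) (k(h, V) = sqrt(4*(-5)**2 + (-224/458 + V/(-54))) = sqrt(4*25 + (-224*1/458 + V*(-1/54))) = sqrt(100 + (-112/229 - V/54)) = sqrt(22788/229 - V/54))
(k(-1123, 1629) + 282171)*(1/(-4367008 + 1992076) - 2098817) = (sqrt(1690778448 - 314646*1629)/4122 + 282171)*(1/(-4367008 + 1992076) - 2098817) = (sqrt(1690778448 - 512558334)/4122 + 282171)*(1/(-2374932) - 2098817) = (sqrt(1178220114)/4122 + 282171)*(-1/2374932 - 2098817) = ((3*sqrt(130913346))/4122 + 282171)*(-4984547655445/2374932) = (sqrt(130913346)/1374 + 282171)*(-4984547655445/2374932) = (282171 + sqrt(130913346)/1374)*(-4984547655445/2374932) = -468831598828190365/791644 - 4984547655445*sqrt(130913346)/3263156568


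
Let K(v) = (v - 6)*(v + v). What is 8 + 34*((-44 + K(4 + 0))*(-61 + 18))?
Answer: 87728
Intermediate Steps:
K(v) = 2*v*(-6 + v) (K(v) = (-6 + v)*(2*v) = 2*v*(-6 + v))
8 + 34*((-44 + K(4 + 0))*(-61 + 18)) = 8 + 34*((-44 + 2*(4 + 0)*(-6 + (4 + 0)))*(-61 + 18)) = 8 + 34*((-44 + 2*4*(-6 + 4))*(-43)) = 8 + 34*((-44 + 2*4*(-2))*(-43)) = 8 + 34*((-44 - 16)*(-43)) = 8 + 34*(-60*(-43)) = 8 + 34*2580 = 8 + 87720 = 87728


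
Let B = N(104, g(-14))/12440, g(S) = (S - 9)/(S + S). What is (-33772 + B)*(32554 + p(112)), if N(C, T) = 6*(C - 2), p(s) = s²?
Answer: -2368338765083/1555 ≈ -1.5230e+9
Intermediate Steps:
g(S) = (-9 + S)/(2*S) (g(S) = (-9 + S)/((2*S)) = (-9 + S)*(1/(2*S)) = (-9 + S)/(2*S))
N(C, T) = -12 + 6*C (N(C, T) = 6*(-2 + C) = -12 + 6*C)
B = 153/3110 (B = (-12 + 6*104)/12440 = (-12 + 624)*(1/12440) = 612*(1/12440) = 153/3110 ≈ 0.049196)
(-33772 + B)*(32554 + p(112)) = (-33772 + 153/3110)*(32554 + 112²) = -105030767*(32554 + 12544)/3110 = -105030767/3110*45098 = -2368338765083/1555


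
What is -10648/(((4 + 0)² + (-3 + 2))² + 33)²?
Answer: -2662/16641 ≈ -0.15997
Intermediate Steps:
-10648/(((4 + 0)² + (-3 + 2))² + 33)² = -10648/((4² - 1)² + 33)² = -10648/((16 - 1)² + 33)² = -10648/(15² + 33)² = -10648/(225 + 33)² = -10648/(258²) = -10648/66564 = -10648*1/66564 = -2662/16641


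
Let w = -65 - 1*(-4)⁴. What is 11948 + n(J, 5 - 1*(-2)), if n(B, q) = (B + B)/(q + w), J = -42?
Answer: 1875878/157 ≈ 11948.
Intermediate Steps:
w = -321 (w = -65 - 1*256 = -65 - 256 = -321)
n(B, q) = 2*B/(-321 + q) (n(B, q) = (B + B)/(q - 321) = (2*B)/(-321 + q) = 2*B/(-321 + q))
11948 + n(J, 5 - 1*(-2)) = 11948 + 2*(-42)/(-321 + (5 - 1*(-2))) = 11948 + 2*(-42)/(-321 + (5 + 2)) = 11948 + 2*(-42)/(-321 + 7) = 11948 + 2*(-42)/(-314) = 11948 + 2*(-42)*(-1/314) = 11948 + 42/157 = 1875878/157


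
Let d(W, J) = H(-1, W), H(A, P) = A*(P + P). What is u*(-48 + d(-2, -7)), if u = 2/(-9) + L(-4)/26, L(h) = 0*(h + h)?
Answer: 88/9 ≈ 9.7778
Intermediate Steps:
L(h) = 0 (L(h) = 0*(2*h) = 0)
H(A, P) = 2*A*P (H(A, P) = A*(2*P) = 2*A*P)
d(W, J) = -2*W (d(W, J) = 2*(-1)*W = -2*W)
u = -2/9 (u = 2/(-9) + 0/26 = 2*(-⅑) + 0*(1/26) = -2/9 + 0 = -2/9 ≈ -0.22222)
u*(-48 + d(-2, -7)) = -2*(-48 - 2*(-2))/9 = -2*(-48 + 4)/9 = -2/9*(-44) = 88/9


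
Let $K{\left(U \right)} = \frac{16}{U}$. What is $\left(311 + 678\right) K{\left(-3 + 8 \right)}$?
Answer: $\frac{15824}{5} \approx 3164.8$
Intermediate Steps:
$\left(311 + 678\right) K{\left(-3 + 8 \right)} = \left(311 + 678\right) \frac{16}{-3 + 8} = 989 \cdot \frac{16}{5} = \frac{15824}{5}$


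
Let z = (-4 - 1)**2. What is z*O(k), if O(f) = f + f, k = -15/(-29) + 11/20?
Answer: 3095/58 ≈ 53.362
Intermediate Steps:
k = 619/580 (k = -15*(-1/29) + 11*(1/20) = 15/29 + 11/20 = 619/580 ≈ 1.0672)
z = 25 (z = (-5)**2 = 25)
O(f) = 2*f
z*O(k) = 25*(2*(619/580)) = 25*(619/290) = 3095/58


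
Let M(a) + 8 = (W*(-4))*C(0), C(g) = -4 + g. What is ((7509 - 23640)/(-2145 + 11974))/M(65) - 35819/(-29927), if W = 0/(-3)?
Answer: 3299272045/2353219864 ≈ 1.4020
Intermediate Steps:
W = 0 (W = 0*(-⅓) = 0)
M(a) = -8 (M(a) = -8 + (0*(-4))*(-4 + 0) = -8 + 0*(-4) = -8 + 0 = -8)
((7509 - 23640)/(-2145 + 11974))/M(65) - 35819/(-29927) = ((7509 - 23640)/(-2145 + 11974))/(-8) - 35819/(-29927) = -16131/9829*(-⅛) - 35819*(-1/29927) = -16131*1/9829*(-⅛) + 35819/29927 = -16131/9829*(-⅛) + 35819/29927 = 16131/78632 + 35819/29927 = 3299272045/2353219864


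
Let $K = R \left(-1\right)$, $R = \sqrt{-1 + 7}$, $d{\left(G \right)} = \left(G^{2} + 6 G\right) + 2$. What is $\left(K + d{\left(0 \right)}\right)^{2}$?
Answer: $\left(2 - \sqrt{6}\right)^{2} \approx 0.20204$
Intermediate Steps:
$d{\left(G \right)} = 2 + G^{2} + 6 G$
$R = \sqrt{6} \approx 2.4495$
$K = - \sqrt{6}$ ($K = \sqrt{6} \left(-1\right) = - \sqrt{6} \approx -2.4495$)
$\left(K + d{\left(0 \right)}\right)^{2} = \left(- \sqrt{6} + \left(2 + 0^{2} + 6 \cdot 0\right)\right)^{2} = \left(- \sqrt{6} + \left(2 + 0 + 0\right)\right)^{2} = \left(- \sqrt{6} + 2\right)^{2} = \left(2 - \sqrt{6}\right)^{2}$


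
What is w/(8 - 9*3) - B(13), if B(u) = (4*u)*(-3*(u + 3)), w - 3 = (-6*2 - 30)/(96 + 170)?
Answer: 901002/361 ≈ 2495.9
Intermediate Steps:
w = 54/19 (w = 3 + (-6*2 - 30)/(96 + 170) = 3 + (-12 - 30)/266 = 3 - 42*1/266 = 3 - 3/19 = 54/19 ≈ 2.8421)
B(u) = 4*u*(-9 - 3*u) (B(u) = (4*u)*(-3*(3 + u)) = (4*u)*(-9 - 3*u) = 4*u*(-9 - 3*u))
w/(8 - 9*3) - B(13) = 54/(19*(8 - 9*3)) - (-12)*13*(3 + 13) = 54/(19*(8 - 27)) - (-12)*13*16 = (54/19)/(-19) - 1*(-2496) = (54/19)*(-1/19) + 2496 = -54/361 + 2496 = 901002/361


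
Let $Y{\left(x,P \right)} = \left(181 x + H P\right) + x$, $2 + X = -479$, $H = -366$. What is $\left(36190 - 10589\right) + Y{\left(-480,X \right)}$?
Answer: $114287$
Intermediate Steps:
$X = -481$ ($X = -2 - 479 = -481$)
$Y{\left(x,P \right)} = - 366 P + 182 x$ ($Y{\left(x,P \right)} = \left(181 x - 366 P\right) + x = \left(- 366 P + 181 x\right) + x = - 366 P + 182 x$)
$\left(36190 - 10589\right) + Y{\left(-480,X \right)} = \left(36190 - 10589\right) + \left(\left(-366\right) \left(-481\right) + 182 \left(-480\right)\right) = 25601 + \left(176046 - 87360\right) = 25601 + 88686 = 114287$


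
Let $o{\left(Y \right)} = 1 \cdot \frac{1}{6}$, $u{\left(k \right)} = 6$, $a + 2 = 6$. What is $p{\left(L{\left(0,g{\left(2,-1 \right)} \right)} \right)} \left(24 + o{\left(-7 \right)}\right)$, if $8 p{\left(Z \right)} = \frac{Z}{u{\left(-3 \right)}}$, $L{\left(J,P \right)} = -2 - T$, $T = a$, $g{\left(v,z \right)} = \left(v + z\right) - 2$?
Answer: $- \frac{145}{48} \approx -3.0208$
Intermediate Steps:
$a = 4$ ($a = -2 + 6 = 4$)
$g{\left(v,z \right)} = -2 + v + z$
$T = 4$
$L{\left(J,P \right)} = -6$ ($L{\left(J,P \right)} = -2 - 4 = -6$)
$o{\left(Y \right)} = \frac{1}{6}$ ($o{\left(Y \right)} = 1 \cdot \frac{1}{6} = \frac{1}{6}$)
$p{\left(Z \right)} = \frac{Z}{48}$ ($p{\left(Z \right)} = \frac{Z \frac{1}{6}}{8} = \frac{\frac{1}{6} Z}{8} = \frac{Z}{48}$)
$p{\left(L{\left(0,g{\left(2,-1 \right)} \right)} \right)} \left(24 + o{\left(-7 \right)}\right) = \frac{1}{48} \left(-6\right) \left(24 + \frac{1}{6}\right) = \left(- \frac{1}{8}\right) \frac{145}{6} = - \frac{145}{48}$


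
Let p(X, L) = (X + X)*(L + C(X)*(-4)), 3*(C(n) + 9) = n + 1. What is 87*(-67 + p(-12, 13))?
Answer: -138765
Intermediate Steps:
C(n) = -26/3 + n/3 (C(n) = -9 + (n + 1)/3 = -9 + (1 + n)/3 = -9 + (⅓ + n/3) = -26/3 + n/3)
p(X, L) = 2*X*(104/3 + L - 4*X/3) (p(X, L) = (X + X)*(L + (-26/3 + X/3)*(-4)) = (2*X)*(L + (104/3 - 4*X/3)) = (2*X)*(104/3 + L - 4*X/3) = 2*X*(104/3 + L - 4*X/3))
87*(-67 + p(-12, 13)) = 87*(-67 + (⅔)*(-12)*(104 - 4*(-12) + 3*13)) = 87*(-67 + (⅔)*(-12)*(104 + 48 + 39)) = 87*(-67 + (⅔)*(-12)*191) = 87*(-67 - 1528) = 87*(-1595) = -138765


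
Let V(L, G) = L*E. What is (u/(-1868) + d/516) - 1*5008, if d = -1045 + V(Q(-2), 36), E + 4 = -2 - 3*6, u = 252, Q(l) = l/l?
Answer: -1207319507/240972 ≈ -5010.2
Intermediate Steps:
Q(l) = 1
E = -24 (E = -4 + (-2 - 3*6) = -4 + (-2 - 18) = -4 - 20 = -24)
V(L, G) = -24*L (V(L, G) = L*(-24) = -24*L)
d = -1069 (d = -1045 - 24*1 = -1045 - 24 = -1069)
(u/(-1868) + d/516) - 1*5008 = (252/(-1868) - 1069/516) - 1*5008 = (252*(-1/1868) - 1069*1/516) - 5008 = (-63/467 - 1069/516) - 5008 = -531731/240972 - 5008 = -1207319507/240972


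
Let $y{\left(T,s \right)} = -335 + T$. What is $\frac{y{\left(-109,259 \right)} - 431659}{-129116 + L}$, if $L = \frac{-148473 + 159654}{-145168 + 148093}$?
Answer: $\frac{421300425}{125884373} \approx 3.3467$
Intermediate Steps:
$L = \frac{3727}{975}$ ($L = \frac{11181}{2925} = 11181 \cdot \frac{1}{2925} = \frac{3727}{975} \approx 3.8226$)
$\frac{y{\left(-109,259 \right)} - 431659}{-129116 + L} = \frac{\left(-335 - 109\right) - 431659}{-129116 + \frac{3727}{975}} = \frac{-444 - 431659}{- \frac{125884373}{975}} = \left(-432103\right) \left(- \frac{975}{125884373}\right) = \frac{421300425}{125884373}$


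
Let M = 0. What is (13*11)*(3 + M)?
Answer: 429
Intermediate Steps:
(13*11)*(3 + M) = (13*11)*(3 + 0) = 143*3 = 429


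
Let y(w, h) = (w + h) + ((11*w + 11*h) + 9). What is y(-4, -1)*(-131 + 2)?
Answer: 6579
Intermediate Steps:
y(w, h) = 9 + 12*h + 12*w (y(w, h) = (h + w) + ((11*h + 11*w) + 9) = (h + w) + (9 + 11*h + 11*w) = 9 + 12*h + 12*w)
y(-4, -1)*(-131 + 2) = (9 + 12*(-1) + 12*(-4))*(-131 + 2) = (9 - 12 - 48)*(-129) = -51*(-129) = 6579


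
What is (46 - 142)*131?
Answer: -12576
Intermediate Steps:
(46 - 142)*131 = -96*131 = -12576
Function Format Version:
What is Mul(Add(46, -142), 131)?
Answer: -12576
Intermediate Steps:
Mul(Add(46, -142), 131) = Mul(-96, 131) = -12576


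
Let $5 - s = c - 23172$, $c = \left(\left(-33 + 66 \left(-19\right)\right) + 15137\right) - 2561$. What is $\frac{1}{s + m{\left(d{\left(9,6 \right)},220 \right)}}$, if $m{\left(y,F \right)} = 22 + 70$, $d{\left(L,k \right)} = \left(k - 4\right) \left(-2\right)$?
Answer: $\frac{1}{11980} \approx 8.3472 \cdot 10^{-5}$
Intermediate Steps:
$d{\left(L,k \right)} = 8 - 2 k$ ($d{\left(L,k \right)} = \left(-4 + k\right) \left(-2\right) = 8 - 2 k$)
$m{\left(y,F \right)} = 92$
$c = 11289$ ($c = \left(\left(-33 - 1254\right) + 15137\right) - 2561 = \left(-1287 + 15137\right) - 2561 = 13850 - 2561 = 11289$)
$s = 11888$ ($s = 5 - \left(11289 - 23172\right) = 5 - -11883 = 5 + 11883 = 11888$)
$\frac{1}{s + m{\left(d{\left(9,6 \right)},220 \right)}} = \frac{1}{11888 + 92} = \frac{1}{11980}$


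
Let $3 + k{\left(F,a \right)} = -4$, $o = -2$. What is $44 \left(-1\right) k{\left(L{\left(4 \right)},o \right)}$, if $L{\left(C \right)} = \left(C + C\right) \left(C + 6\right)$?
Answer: $308$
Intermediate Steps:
$L{\left(C \right)} = 2 C \left(6 + C\right)$
$k{\left(F,a \right)} = -7$ ($k{\left(F,a \right)} = -3 - 4 = -7$)
$44 \left(-1\right) k{\left(L{\left(4 \right)},o \right)} = 44 \left(-1\right) \left(-7\right) = \left(-44\right) \left(-7\right) = 308$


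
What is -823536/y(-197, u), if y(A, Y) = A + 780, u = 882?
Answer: -823536/583 ≈ -1412.6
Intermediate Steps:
y(A, Y) = 780 + A
-823536/y(-197, u) = -823536/(780 - 197) = -823536/583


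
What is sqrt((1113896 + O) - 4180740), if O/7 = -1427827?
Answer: I*sqrt(13061633) ≈ 3614.1*I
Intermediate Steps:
O = -9994789 (O = 7*(-1427827) = -9994789)
sqrt((1113896 + O) - 4180740) = sqrt((1113896 - 9994789) - 4180740) = sqrt(-8880893 - 4180740) = sqrt(-13061633) = I*sqrt(13061633)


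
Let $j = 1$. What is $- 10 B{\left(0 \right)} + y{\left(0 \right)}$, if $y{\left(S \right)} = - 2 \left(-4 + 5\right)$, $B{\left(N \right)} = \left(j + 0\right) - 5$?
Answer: $38$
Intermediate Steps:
$B{\left(N \right)} = -4$ ($B{\left(N \right)} = \left(1 + 0\right) - 5 = 1 - 5 = -4$)
$y{\left(S \right)} = -2$ ($y{\left(S \right)} = \left(-2\right) 1 = -2$)
$- 10 B{\left(0 \right)} + y{\left(0 \right)} = \left(-10\right) \left(-4\right) - 2 = 40 - 2 = 38$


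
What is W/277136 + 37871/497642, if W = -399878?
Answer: -47125167555/34478628328 ≈ -1.3668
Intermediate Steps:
W/277136 + 37871/497642 = -399878/277136 + 37871/497642 = -399878*1/277136 + 37871*(1/497642) = -199939/138568 + 37871/497642 = -47125167555/34478628328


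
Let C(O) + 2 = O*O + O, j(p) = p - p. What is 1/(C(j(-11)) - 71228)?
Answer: -1/71230 ≈ -1.4039e-5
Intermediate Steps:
j(p) = 0
C(O) = -2 + O + O² (C(O) = -2 + (O*O + O) = -2 + (O² + O) = -2 + (O + O²) = -2 + O + O²)
1/(C(j(-11)) - 71228) = 1/((-2 + 0 + 0²) - 71228) = 1/((-2 + 0 + 0) - 71228) = 1/(-2 - 71228) = 1/(-71230) = -1/71230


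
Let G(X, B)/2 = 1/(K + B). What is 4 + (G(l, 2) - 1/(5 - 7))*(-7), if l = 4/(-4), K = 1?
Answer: -25/6 ≈ -4.1667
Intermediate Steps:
l = -1 (l = 4*(-¼) = -1)
G(X, B) = 2/(1 + B)
4 + (G(l, 2) - 1/(5 - 7))*(-7) = 4 + (2/(1 + 2) - 1/(5 - 7))*(-7) = 4 + (2/3 - 1/(-2))*(-7) = 4 + (2*(⅓) - 1*(-½))*(-7) = 4 + (⅔ + ½)*(-7) = 4 + (7/6)*(-7) = 4 - 49/6 = -25/6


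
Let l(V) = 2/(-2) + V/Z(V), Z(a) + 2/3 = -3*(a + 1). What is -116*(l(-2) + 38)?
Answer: -29348/7 ≈ -4192.6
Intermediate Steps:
Z(a) = -11/3 - 3*a (Z(a) = -2/3 - 3*(a + 1) = -2/3 - 3*(1 + a) = -2/3 + (-3 - 3*a) = -11/3 - 3*a)
l(V) = -1 + V/(-11/3 - 3*V) (l(V) = 2/(-2) + V/(-11/3 - 3*V) = 2*(-1/2) + V/(-11/3 - 3*V) = -1 + V/(-11/3 - 3*V))
-116*(l(-2) + 38) = -116*((-11 - 12*(-2))/(11 + 9*(-2)) + 38) = -116*((-11 + 24)/(11 - 18) + 38) = -116*(13/(-7) + 38) = -116*(-1/7*13 + 38) = -116*(-13/7 + 38) = -116*253/7 = -29348/7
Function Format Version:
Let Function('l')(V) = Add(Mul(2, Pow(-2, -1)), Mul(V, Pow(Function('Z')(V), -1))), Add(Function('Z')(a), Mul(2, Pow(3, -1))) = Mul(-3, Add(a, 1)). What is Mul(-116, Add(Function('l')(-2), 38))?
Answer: Rational(-29348, 7) ≈ -4192.6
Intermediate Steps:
Function('Z')(a) = Add(Rational(-11, 3), Mul(-3, a)) (Function('Z')(a) = Add(Rational(-2, 3), Mul(-3, Add(a, 1))) = Add(Rational(-2, 3), Mul(-3, Add(1, a))) = Add(Rational(-2, 3), Add(-3, Mul(-3, a))) = Add(Rational(-11, 3), Mul(-3, a)))
Function('l')(V) = Add(-1, Mul(V, Pow(Add(Rational(-11, 3), Mul(-3, V)), -1))) (Function('l')(V) = Add(Mul(2, Pow(-2, -1)), Mul(V, Pow(Add(Rational(-11, 3), Mul(-3, V)), -1))) = Add(Mul(2, Rational(-1, 2)), Mul(V, Pow(Add(Rational(-11, 3), Mul(-3, V)), -1))) = Add(-1, Mul(V, Pow(Add(Rational(-11, 3), Mul(-3, V)), -1))))
Mul(-116, Add(Function('l')(-2), 38)) = Mul(-116, Add(Mul(Pow(Add(11, Mul(9, -2)), -1), Add(-11, Mul(-12, -2))), 38)) = Mul(-116, Add(Mul(Pow(Add(11, -18), -1), Add(-11, 24)), 38)) = Mul(-116, Add(Mul(Pow(-7, -1), 13), 38)) = Mul(-116, Add(Mul(Rational(-1, 7), 13), 38)) = Mul(-116, Add(Rational(-13, 7), 38)) = Mul(-116, Rational(253, 7)) = Rational(-29348, 7)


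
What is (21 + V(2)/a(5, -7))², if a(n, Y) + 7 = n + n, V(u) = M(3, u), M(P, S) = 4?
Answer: 4489/9 ≈ 498.78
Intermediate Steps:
V(u) = 4
a(n, Y) = -7 + 2*n (a(n, Y) = -7 + (n + n) = -7 + 2*n)
(21 + V(2)/a(5, -7))² = (21 + 4/(-7 + 2*5))² = (21 + 4/(-7 + 10))² = (21 + 4/3)² = (67/3)² = 4489/9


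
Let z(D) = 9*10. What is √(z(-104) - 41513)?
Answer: I*√41423 ≈ 203.53*I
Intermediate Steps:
z(D) = 90
√(z(-104) - 41513) = √(90 - 41513) = √(-41423) = I*√41423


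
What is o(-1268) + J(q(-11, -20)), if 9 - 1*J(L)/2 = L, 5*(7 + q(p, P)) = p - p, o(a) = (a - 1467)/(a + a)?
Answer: 83887/2536 ≈ 33.078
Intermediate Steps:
o(a) = (-1467 + a)/(2*a) (o(a) = (-1467 + a)/((2*a)) = (-1467 + a)*(1/(2*a)) = (-1467 + a)/(2*a))
q(p, P) = -7 (q(p, P) = -7 + (p - p)/5 = -7 + (⅕)*0 = -7 + 0 = -7)
J(L) = 18 - 2*L
o(-1268) + J(q(-11, -20)) = (½)*(-1467 - 1268)/(-1268) + (18 - 2*(-7)) = (½)*(-1/1268)*(-2735) + (18 + 14) = 2735/2536 + 32 = 83887/2536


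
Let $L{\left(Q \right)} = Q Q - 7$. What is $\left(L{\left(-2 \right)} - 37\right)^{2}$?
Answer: $1600$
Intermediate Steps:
$L{\left(Q \right)} = -7 + Q^{2}$ ($L{\left(Q \right)} = Q^{2} - 7 = -7 + Q^{2}$)
$\left(L{\left(-2 \right)} - 37\right)^{2} = \left(\left(-7 + \left(-2\right)^{2}\right) - 37\right)^{2} = \left(\left(-7 + 4\right) - 37\right)^{2} = \left(-3 - 37\right)^{2} = \left(-40\right)^{2} = 1600$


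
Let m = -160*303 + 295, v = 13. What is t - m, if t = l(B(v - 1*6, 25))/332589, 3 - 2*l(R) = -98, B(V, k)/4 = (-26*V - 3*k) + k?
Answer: 32051602031/665178 ≈ 48185.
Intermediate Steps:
B(V, k) = -104*V - 8*k (B(V, k) = 4*((-26*V - 3*k) + k) = 4*(-26*V - 2*k) = -104*V - 8*k)
l(R) = 101/2 (l(R) = 3/2 - 1/2*(-98) = 3/2 + 49 = 101/2)
m = -48185 (m = -48480 + 295 = -48185)
t = 101/665178 (t = (101/2)/332589 = (101/2)*(1/332589) = 101/665178 ≈ 0.00015184)
t - m = 101/665178 - 1*(-48185) = 101/665178 + 48185 = 32051602031/665178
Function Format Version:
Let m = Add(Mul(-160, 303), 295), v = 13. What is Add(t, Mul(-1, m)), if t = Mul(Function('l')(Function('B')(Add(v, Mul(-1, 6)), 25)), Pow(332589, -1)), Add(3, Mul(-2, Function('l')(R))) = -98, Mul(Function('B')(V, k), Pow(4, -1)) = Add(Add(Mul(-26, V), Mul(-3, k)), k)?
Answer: Rational(32051602031, 665178) ≈ 48185.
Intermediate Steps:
Function('B')(V, k) = Add(Mul(-104, V), Mul(-8, k)) (Function('B')(V, k) = Mul(4, Add(Add(Mul(-26, V), Mul(-3, k)), k)) = Mul(4, Add(Mul(-26, V), Mul(-2, k))) = Add(Mul(-104, V), Mul(-8, k)))
Function('l')(R) = Rational(101, 2) (Function('l')(R) = Add(Rational(3, 2), Mul(Rational(-1, 2), -98)) = Add(Rational(3, 2), 49) = Rational(101, 2))
m = -48185 (m = Add(-48480, 295) = -48185)
t = Rational(101, 665178) (t = Mul(Rational(101, 2), Pow(332589, -1)) = Mul(Rational(101, 2), Rational(1, 332589)) = Rational(101, 665178) ≈ 0.00015184)
Add(t, Mul(-1, m)) = Add(Rational(101, 665178), Mul(-1, -48185)) = Add(Rational(101, 665178), 48185) = Rational(32051602031, 665178)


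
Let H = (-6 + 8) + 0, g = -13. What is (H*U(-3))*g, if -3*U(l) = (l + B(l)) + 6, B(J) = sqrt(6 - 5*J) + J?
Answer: 26*sqrt(21)/3 ≈ 39.716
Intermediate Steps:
B(J) = J + sqrt(6 - 5*J)
U(l) = -2 - 2*l/3 - sqrt(6 - 5*l)/3 (U(l) = -((l + (l + sqrt(6 - 5*l))) + 6)/3 = -((sqrt(6 - 5*l) + 2*l) + 6)/3 = -(6 + sqrt(6 - 5*l) + 2*l)/3 = -2 - 2*l/3 - sqrt(6 - 5*l)/3)
H = 2 (H = 2 + 0 = 2)
(H*U(-3))*g = (2*(-2 - 2/3*(-3) - sqrt(6 - 5*(-3))/3))*(-13) = (2*(-2 + 2 - sqrt(6 + 15)/3))*(-13) = (2*(-2 + 2 - sqrt(21)/3))*(-13) = (2*(-sqrt(21)/3))*(-13) = -2*sqrt(21)/3*(-13) = 26*sqrt(21)/3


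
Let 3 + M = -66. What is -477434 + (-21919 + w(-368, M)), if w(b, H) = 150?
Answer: -499203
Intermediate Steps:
M = -69 (M = -3 - 66 = -69)
-477434 + (-21919 + w(-368, M)) = -477434 + (-21919 + 150) = -477434 - 21769 = -499203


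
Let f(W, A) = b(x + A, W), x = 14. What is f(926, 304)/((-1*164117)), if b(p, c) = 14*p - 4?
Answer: -4448/164117 ≈ -0.027103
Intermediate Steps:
b(p, c) = -4 + 14*p
f(W, A) = 192 + 14*A (f(W, A) = -4 + 14*(14 + A) = -4 + (196 + 14*A) = 192 + 14*A)
f(926, 304)/((-1*164117)) = (192 + 14*304)/((-1*164117)) = (192 + 4256)/(-164117) = 4448*(-1/164117) = -4448/164117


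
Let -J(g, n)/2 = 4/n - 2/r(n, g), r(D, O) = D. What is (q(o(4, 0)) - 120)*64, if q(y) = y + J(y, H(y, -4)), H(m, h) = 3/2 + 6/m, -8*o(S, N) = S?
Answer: -161440/21 ≈ -7687.6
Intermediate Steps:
o(S, N) = -S/8
H(m, h) = 3/2 + 6/m (H(m, h) = 3*(½) + 6/m = 3/2 + 6/m)
J(g, n) = -4/n (J(g, n) = -2*(4/n - 2/n) = -4/n)
q(y) = y - 4/(3/2 + 6/y)
(q(o(4, 0)) - 120)*64 = ((-⅛*4)*(4 + 3*(-⅛*4))/(3*(4 - ⅛*4)) - 120)*64 = ((⅓)*(-½)*(4 + 3*(-½))/(4 - ½) - 120)*64 = ((⅓)*(-½)*(4 - 3/2)/(7/2) - 120)*64 = ((⅓)*(-½)*(2/7)*(5/2) - 120)*64 = (-5/42 - 120)*64 = -5045/42*64 = -161440/21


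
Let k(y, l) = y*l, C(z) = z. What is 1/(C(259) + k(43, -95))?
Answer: -1/3826 ≈ -0.00026137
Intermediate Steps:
k(y, l) = l*y
1/(C(259) + k(43, -95)) = 1/(259 - 95*43) = 1/(259 - 4085) = 1/(-3826) = -1/3826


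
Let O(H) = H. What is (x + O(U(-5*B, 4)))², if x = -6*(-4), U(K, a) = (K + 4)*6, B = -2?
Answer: 11664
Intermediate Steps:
U(K, a) = 24 + 6*K (U(K, a) = (4 + K)*6 = 24 + 6*K)
x = 24
(x + O(U(-5*B, 4)))² = (24 + (24 + 6*(-5*(-2))))² = (24 + (24 + 6*10))² = (24 + (24 + 60))² = (24 + 84)² = 108² = 11664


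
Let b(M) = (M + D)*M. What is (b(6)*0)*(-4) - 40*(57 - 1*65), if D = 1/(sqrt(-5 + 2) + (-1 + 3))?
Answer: 320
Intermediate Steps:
D = 1/(2 + I*sqrt(3)) (D = 1/(sqrt(-3) + 2) = 1/(I*sqrt(3) + 2) = 1/(2 + I*sqrt(3)) ≈ 0.28571 - 0.24744*I)
b(M) = M*(2/7 + M - I*sqrt(3)/7) (b(M) = (M + (2/7 - I*sqrt(3)/7))*M = (2/7 + M - I*sqrt(3)/7)*M = M*(2/7 + M - I*sqrt(3)/7))
(b(6)*0)*(-4) - 40*(57 - 1*65) = (((1/7)*6*(2 + 7*6 - I*sqrt(3)))*0)*(-4) - 40*(57 - 1*65) = (((1/7)*6*(2 + 42 - I*sqrt(3)))*0)*(-4) - 40*(57 - 65) = (((1/7)*6*(44 - I*sqrt(3)))*0)*(-4) - 40*(-8) = ((264/7 - 6*I*sqrt(3)/7)*0)*(-4) + 320 = 0*(-4) + 320 = 0 + 320 = 320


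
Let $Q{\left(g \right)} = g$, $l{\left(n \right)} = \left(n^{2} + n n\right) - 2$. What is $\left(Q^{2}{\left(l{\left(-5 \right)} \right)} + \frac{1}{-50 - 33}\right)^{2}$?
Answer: $\frac{36569295361}{6889} \approx 5.3084 \cdot 10^{6}$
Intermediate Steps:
$l{\left(n \right)} = -2 + 2 n^{2}$ ($l{\left(n \right)} = \left(n^{2} + n^{2}\right) - 2 = 2 n^{2} - 2 = -2 + 2 n^{2}$)
$\left(Q^{2}{\left(l{\left(-5 \right)} \right)} + \frac{1}{-50 - 33}\right)^{2} = \left(\left(-2 + 2 \left(-5\right)^{2}\right)^{2} + \frac{1}{-50 - 33}\right)^{2} = \left(\left(-2 + 2 \cdot 25\right)^{2} + \frac{1}{-83}\right)^{2} = \left(\left(-2 + 50\right)^{2} - \frac{1}{83}\right)^{2} = \left(48^{2} - \frac{1}{83}\right)^{2} = \left(2304 - \frac{1}{83}\right)^{2} = \left(\frac{191231}{83}\right)^{2} = \frac{36569295361}{6889}$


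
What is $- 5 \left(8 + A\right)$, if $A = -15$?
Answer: $35$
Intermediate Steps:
$- 5 \left(8 + A\right) = - 5 \left(8 - 15\right) = \left(-5\right) \left(-7\right) = 35$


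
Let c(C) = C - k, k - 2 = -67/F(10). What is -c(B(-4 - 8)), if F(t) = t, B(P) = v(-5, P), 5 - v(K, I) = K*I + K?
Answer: 453/10 ≈ 45.300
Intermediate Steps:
v(K, I) = 5 - K - I*K (v(K, I) = 5 - (K*I + K) = 5 - (I*K + K) = 5 - (K + I*K) = 5 + (-K - I*K) = 5 - K - I*K)
B(P) = 10 + 5*P (B(P) = 5 - 1*(-5) - 1*P*(-5) = 5 + 5 + 5*P = 10 + 5*P)
k = -47/10 (k = 2 - 67/10 = -47/10 ≈ -4.7000)
c(C) = 47/10 + C (c(C) = C - 1*(-47/10) = C + 47/10 = 47/10 + C)
-c(B(-4 - 8)) = -(47/10 + (10 + 5*(-4 - 8))) = -(47/10 + (10 + 5*(-12))) = -(47/10 + (10 - 60)) = -(47/10 - 50) = -1*(-453/10) = 453/10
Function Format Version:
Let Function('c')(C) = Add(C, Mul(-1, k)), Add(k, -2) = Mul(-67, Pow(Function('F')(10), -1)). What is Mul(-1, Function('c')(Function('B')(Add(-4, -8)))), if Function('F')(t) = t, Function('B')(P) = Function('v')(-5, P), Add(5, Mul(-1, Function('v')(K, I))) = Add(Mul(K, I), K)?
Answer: Rational(453, 10) ≈ 45.300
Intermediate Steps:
Function('v')(K, I) = Add(5, Mul(-1, K), Mul(-1, I, K)) (Function('v')(K, I) = Add(5, Mul(-1, Add(Mul(K, I), K))) = Add(5, Mul(-1, Add(Mul(I, K), K))) = Add(5, Mul(-1, Add(K, Mul(I, K)))) = Add(5, Add(Mul(-1, K), Mul(-1, I, K))) = Add(5, Mul(-1, K), Mul(-1, I, K)))
Function('B')(P) = Add(10, Mul(5, P)) (Function('B')(P) = Add(5, Mul(-1, -5), Mul(-1, P, -5)) = Add(5, 5, Mul(5, P)) = Add(10, Mul(5, P)))
k = Rational(-47, 10) (k = Add(2, Mul(-67, Pow(10, -1))) = Add(2, Mul(-67, Rational(1, 10))) = Add(2, Rational(-67, 10)) = Rational(-47, 10) ≈ -4.7000)
Function('c')(C) = Add(Rational(47, 10), C) (Function('c')(C) = Add(C, Mul(-1, Rational(-47, 10))) = Add(C, Rational(47, 10)) = Add(Rational(47, 10), C))
Mul(-1, Function('c')(Function('B')(Add(-4, -8)))) = Mul(-1, Add(Rational(47, 10), Add(10, Mul(5, Add(-4, -8))))) = Mul(-1, Add(Rational(47, 10), Add(10, Mul(5, -12)))) = Mul(-1, Add(Rational(47, 10), Add(10, -60))) = Mul(-1, Add(Rational(47, 10), -50)) = Mul(-1, Rational(-453, 10)) = Rational(453, 10)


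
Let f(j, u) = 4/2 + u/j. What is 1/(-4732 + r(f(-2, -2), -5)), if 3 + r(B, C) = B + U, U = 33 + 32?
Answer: -1/4667 ≈ -0.00021427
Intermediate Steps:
f(j, u) = 2 + u/j (f(j, u) = 4*(½) + u/j = 2 + u/j)
U = 65
r(B, C) = 62 + B (r(B, C) = -3 + (B + 65) = -3 + (65 + B) = 62 + B)
1/(-4732 + r(f(-2, -2), -5)) = 1/(-4732 + (62 + (2 - 2/(-2)))) = 1/(-4732 + (62 + (2 - 2*(-½)))) = 1/(-4732 + (62 + (2 + 1))) = 1/(-4732 + (62 + 3)) = 1/(-4732 + 65) = 1/(-4667) = -1/4667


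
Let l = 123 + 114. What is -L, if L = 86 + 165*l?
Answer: -39191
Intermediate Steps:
l = 237
L = 39191 (L = 86 + 165*237 = 86 + 39105 = 39191)
-L = -1*39191 = -39191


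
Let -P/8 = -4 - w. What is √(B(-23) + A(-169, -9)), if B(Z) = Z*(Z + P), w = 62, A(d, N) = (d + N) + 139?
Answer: I*√11654 ≈ 107.95*I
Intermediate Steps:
A(d, N) = 139 + N + d (A(d, N) = (N + d) + 139 = 139 + N + d)
P = 528 (P = -8*(-4 - 1*62) = -8*(-4 - 62) = -8*(-66) = 528)
B(Z) = Z*(528 + Z) (B(Z) = Z*(Z + 528) = Z*(528 + Z))
√(B(-23) + A(-169, -9)) = √(-23*(528 - 23) + (139 - 9 - 169)) = √(-23*505 - 39) = √(-11615 - 39) = √(-11654) = I*√11654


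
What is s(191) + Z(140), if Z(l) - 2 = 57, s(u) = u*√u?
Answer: 59 + 191*√191 ≈ 2698.7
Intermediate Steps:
s(u) = u^(3/2)
Z(l) = 59 (Z(l) = 2 + 57 = 59)
s(191) + Z(140) = 191^(3/2) + 59 = 191*√191 + 59 = 59 + 191*√191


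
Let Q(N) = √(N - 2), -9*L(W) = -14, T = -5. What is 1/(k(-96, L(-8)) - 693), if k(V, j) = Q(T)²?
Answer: -1/700 ≈ -0.0014286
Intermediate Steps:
L(W) = 14/9 (L(W) = -⅑*(-14) = 14/9)
Q(N) = √(-2 + N)
k(V, j) = -7 (k(V, j) = (√(-2 - 5))² = (√(-7))² = (I*√7)² = -7)
1/(k(-96, L(-8)) - 693) = 1/(-7 - 693) = 1/(-700) = -1/700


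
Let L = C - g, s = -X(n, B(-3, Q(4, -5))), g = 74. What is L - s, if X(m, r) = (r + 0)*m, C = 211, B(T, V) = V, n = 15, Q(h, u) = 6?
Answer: 227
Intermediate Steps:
X(m, r) = m*r (X(m, r) = r*m = m*r)
s = -90 (s = -15*6 = -1*90 = -90)
L = 137 (L = 211 - 1*74 = 211 - 74 = 137)
L - s = 137 - 1*(-90) = 137 + 90 = 227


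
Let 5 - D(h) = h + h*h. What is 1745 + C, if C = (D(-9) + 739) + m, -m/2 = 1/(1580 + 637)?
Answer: 5358487/2217 ≈ 2417.0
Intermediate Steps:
D(h) = 5 - h - h² (D(h) = 5 - (h + h*h) = 5 - (h + h²) = 5 + (-h - h²) = 5 - h - h²)
m = -2/2217 (m = -2/(1580 + 637) = -2/2217 ≈ -0.00090212)
C = 1489822/2217 (C = ((5 - 1*(-9) - 1*(-9)²) + 739) - 2/2217 = ((5 + 9 - 1*81) + 739) - 2/2217 = ((5 + 9 - 81) + 739) - 2/2217 = (-67 + 739) - 2/2217 = 672 - 2/2217 = 1489822/2217 ≈ 672.00)
1745 + C = 1745 + 1489822/2217 = 5358487/2217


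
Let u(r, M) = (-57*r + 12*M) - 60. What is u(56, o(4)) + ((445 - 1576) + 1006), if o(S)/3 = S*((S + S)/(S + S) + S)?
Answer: -2657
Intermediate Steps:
o(S) = 3*S*(1 + S) (o(S) = 3*(S*((S + S)/(S + S) + S)) = 3*(S*((2*S)/((2*S)) + S)) = 3*(S*((2*S)*(1/(2*S)) + S)) = 3*(S*(1 + S)) = 3*S*(1 + S))
u(r, M) = -60 - 57*r + 12*M
u(56, o(4)) + ((445 - 1576) + 1006) = (-60 - 57*56 + 12*(3*4*(1 + 4))) + ((445 - 1576) + 1006) = (-60 - 3192 + 12*(3*4*5)) + (-1131 + 1006) = (-60 - 3192 + 12*60) - 125 = (-60 - 3192 + 720) - 125 = -2532 - 125 = -2657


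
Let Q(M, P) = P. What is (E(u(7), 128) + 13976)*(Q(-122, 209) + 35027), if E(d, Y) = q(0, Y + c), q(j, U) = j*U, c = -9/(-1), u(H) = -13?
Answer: 492458336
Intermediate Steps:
c = 9 (c = -9*(-1) = -1*(-9) = 9)
q(j, U) = U*j
E(d, Y) = 0 (E(d, Y) = (Y + 9)*0 = (9 + Y)*0 = 0)
(E(u(7), 128) + 13976)*(Q(-122, 209) + 35027) = (0 + 13976)*(209 + 35027) = 13976*35236 = 492458336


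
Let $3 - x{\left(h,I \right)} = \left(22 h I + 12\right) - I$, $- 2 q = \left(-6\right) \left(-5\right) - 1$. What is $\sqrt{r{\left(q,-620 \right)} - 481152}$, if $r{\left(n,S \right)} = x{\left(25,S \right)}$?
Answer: $i \sqrt{140781} \approx 375.21 i$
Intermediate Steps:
$q = - \frac{29}{2}$ ($q = - \frac{\left(-6\right) \left(-5\right) - 1}{2} = - \frac{30 - 1}{2} = \left(- \frac{1}{2}\right) 29 = - \frac{29}{2} \approx -14.5$)
$x{\left(h,I \right)} = -9 + I - 22 I h$ ($x{\left(h,I \right)} = 3 - \left(\left(22 h I + 12\right) - I\right) = 3 - \left(\left(22 I h + 12\right) - I\right) = 3 - \left(\left(12 + 22 I h\right) - I\right) = 3 - \left(12 - I + 22 I h\right) = -9 + I - 22 I h$)
$r{\left(n,S \right)} = -9 - 549 S$ ($r{\left(n,S \right)} = -9 + S - 22 S 25 = -9 + S - 550 S = -9 - 549 S$)
$\sqrt{r{\left(q,-620 \right)} - 481152} = \sqrt{\left(-9 - -340380\right) - 481152} = \sqrt{\left(-9 + 340380\right) - 481152} = \sqrt{340371 - 481152} = \sqrt{-140781} = i \sqrt{140781}$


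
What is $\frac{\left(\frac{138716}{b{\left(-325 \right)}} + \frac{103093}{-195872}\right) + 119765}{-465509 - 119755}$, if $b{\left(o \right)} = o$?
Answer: $- \frac{7596844190423}{37256969817600} \approx -0.2039$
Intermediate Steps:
$\frac{\left(\frac{138716}{b{\left(-325 \right)}} + \frac{103093}{-195872}\right) + 119765}{-465509 - 119755} = \frac{\left(\frac{138716}{-325} + \frac{103093}{-195872}\right) + 119765}{-465509 - 119755} = \frac{\left(138716 \left(- \frac{1}{325}\right) + 103093 \left(- \frac{1}{195872}\right)\right) + 119765}{-465509 + \left(-174283 + 54528\right)} = \frac{\left(- \frac{138716}{325} - \frac{103093}{195872}\right) + 119765}{-465509 - 119755} = \frac{- \frac{27204085577}{63658400} + 119765}{-585264} = \frac{7596844190423}{63658400} \left(- \frac{1}{585264}\right) = - \frac{7596844190423}{37256969817600}$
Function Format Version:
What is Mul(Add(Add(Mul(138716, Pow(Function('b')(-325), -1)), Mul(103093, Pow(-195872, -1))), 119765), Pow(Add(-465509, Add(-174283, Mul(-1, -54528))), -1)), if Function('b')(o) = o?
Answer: Rational(-7596844190423, 37256969817600) ≈ -0.20390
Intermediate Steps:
Mul(Add(Add(Mul(138716, Pow(Function('b')(-325), -1)), Mul(103093, Pow(-195872, -1))), 119765), Pow(Add(-465509, Add(-174283, Mul(-1, -54528))), -1)) = Mul(Add(Add(Mul(138716, Pow(-325, -1)), Mul(103093, Pow(-195872, -1))), 119765), Pow(Add(-465509, Add(-174283, Mul(-1, -54528))), -1)) = Mul(Add(Add(Mul(138716, Rational(-1, 325)), Mul(103093, Rational(-1, 195872))), 119765), Pow(Add(-465509, Add(-174283, 54528)), -1)) = Mul(Add(Add(Rational(-138716, 325), Rational(-103093, 195872)), 119765), Pow(Add(-465509, -119755), -1)) = Mul(Add(Rational(-27204085577, 63658400), 119765), Pow(-585264, -1)) = Mul(Rational(7596844190423, 63658400), Rational(-1, 585264)) = Rational(-7596844190423, 37256969817600)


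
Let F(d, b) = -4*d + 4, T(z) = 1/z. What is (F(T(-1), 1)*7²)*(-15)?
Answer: -5880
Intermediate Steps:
F(d, b) = 4 - 4*d
(F(T(-1), 1)*7²)*(-15) = ((4 - 4/(-1))*7²)*(-15) = ((4 - 4*(-1))*49)*(-15) = ((4 + 4)*49)*(-15) = (8*49)*(-15) = 392*(-15) = -5880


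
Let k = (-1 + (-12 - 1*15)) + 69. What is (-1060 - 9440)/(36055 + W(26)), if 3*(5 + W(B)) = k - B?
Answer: -2100/7211 ≈ -0.29122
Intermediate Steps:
k = 41 (k = (-1 + (-12 - 15)) + 69 = (-1 - 27) + 69 = -28 + 69 = 41)
W(B) = 26/3 - B/3 (W(B) = -5 + (41 - B)/3 = -5 + (41/3 - B/3) = 26/3 - B/3)
(-1060 - 9440)/(36055 + W(26)) = (-1060 - 9440)/(36055 + (26/3 - ⅓*26)) = -10500/(36055 + (26/3 - 26/3)) = -10500/(36055 + 0) = -10500/36055 = -10500*1/36055 = -2100/7211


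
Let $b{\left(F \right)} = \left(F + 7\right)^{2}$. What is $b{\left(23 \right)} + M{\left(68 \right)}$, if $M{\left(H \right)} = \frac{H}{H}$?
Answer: $901$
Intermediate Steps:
$M{\left(H \right)} = 1$
$b{\left(F \right)} = \left(7 + F\right)^{2}$
$b{\left(23 \right)} + M{\left(68 \right)} = \left(7 + 23\right)^{2} + 1 = 30^{2} + 1 = 900 + 1 = 901$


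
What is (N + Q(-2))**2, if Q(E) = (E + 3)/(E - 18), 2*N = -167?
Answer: 2792241/400 ≈ 6980.6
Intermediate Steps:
N = -167/2 (N = (1/2)*(-167) = -167/2 ≈ -83.500)
Q(E) = (3 + E)/(-18 + E)
(N + Q(-2))**2 = (-167/2 + (3 - 2)/(-18 - 2))**2 = (-167/2 + 1/(-20))**2 = (-167/2 - 1/20*1)**2 = (-167/2 - 1/20)**2 = (-1671/20)**2 = 2792241/400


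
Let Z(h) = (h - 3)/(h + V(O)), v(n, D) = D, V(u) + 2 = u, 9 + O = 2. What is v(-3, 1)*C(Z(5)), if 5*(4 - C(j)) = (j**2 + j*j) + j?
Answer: 4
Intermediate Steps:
O = -7 (O = -9 + 2 = -7)
V(u) = -2 + u
Z(h) = (-3 + h)/(-9 + h) (Z(h) = (h - 3)/(h + (-2 - 7)) = (-3 + h)/(h - 9) = (-3 + h)/(-9 + h))
C(j) = 4 - 2*j**2/5 - j/5 (C(j) = 4 - ((j**2 + j*j) + j)/5 = 4 - ((j**2 + j**2) + j)/5 = 4 - (2*j**2 + j)/5 = 4 - (j + 2*j**2)/5 = 4 + (-2*j**2/5 - j/5) = 4 - 2*j**2/5 - j/5)
v(-3, 1)*C(Z(5)) = 1*(4 - 2*(-3 + 5)**2/(-9 + 5)**2/5 - (-3 + 5)/(5*(-9 + 5))) = 1*(4 - 2*(2/(-4))**2/5 - 2/(5*(-4))) = 1*(4 - 2*(-1/4*2)**2/5 - (-1)*2/20) = 1*(4 - 2*(-1/2)**2/5 - 1/5*(-1/2)) = 1*(4 - 2/5*1/4 + 1/10) = 1*(4 - 1/10 + 1/10) = 1*4 = 4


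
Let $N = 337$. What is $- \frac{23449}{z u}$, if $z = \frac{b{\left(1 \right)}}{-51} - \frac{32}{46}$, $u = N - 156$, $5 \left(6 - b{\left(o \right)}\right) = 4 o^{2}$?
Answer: $\frac{137528385}{846718} \approx 162.43$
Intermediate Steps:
$b{\left(o \right)} = 6 - \frac{4 o^{2}}{5}$
$u = 181$ ($u = 337 - 156 = 181$)
$z = - \frac{4678}{5865}$ ($z = \frac{6 - \frac{4 \cdot 1^{2}}{5}}{-51} - \frac{32}{46} = \left(6 - \frac{4}{5}\right) \left(- \frac{1}{51}\right) - \frac{16}{23} = \frac{26}{5} \left(- \frac{1}{51}\right) - \frac{16}{23} = - \frac{26}{255} - \frac{16}{23} = - \frac{4678}{5865} \approx -0.79761$)
$- \frac{23449}{z u} = - \frac{23449}{\left(- \frac{4678}{5865}\right) 181} = - \frac{23449}{- \frac{846718}{5865}} = \left(-23449\right) \left(- \frac{5865}{846718}\right) = \frac{137528385}{846718}$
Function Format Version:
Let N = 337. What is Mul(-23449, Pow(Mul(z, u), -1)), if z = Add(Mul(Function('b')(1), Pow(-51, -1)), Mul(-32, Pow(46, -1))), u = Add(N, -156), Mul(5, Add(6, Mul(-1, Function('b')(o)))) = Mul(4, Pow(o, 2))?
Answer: Rational(137528385, 846718) ≈ 162.43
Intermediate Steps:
Function('b')(o) = Add(6, Mul(Rational(-4, 5), Pow(o, 2))) (Function('b')(o) = Add(6, Mul(Rational(-1, 5), Mul(4, Pow(o, 2)))) = Add(6, Mul(Rational(-4, 5), Pow(o, 2))))
u = 181 (u = Add(337, -156) = 181)
z = Rational(-4678, 5865) (z = Add(Mul(Add(6, Mul(Rational(-4, 5), Pow(1, 2))), Pow(-51, -1)), Mul(-32, Pow(46, -1))) = Add(Mul(Add(6, Mul(Rational(-4, 5), 1)), Rational(-1, 51)), Mul(-32, Rational(1, 46))) = Add(Mul(Add(6, Rational(-4, 5)), Rational(-1, 51)), Rational(-16, 23)) = Add(Mul(Rational(26, 5), Rational(-1, 51)), Rational(-16, 23)) = Add(Rational(-26, 255), Rational(-16, 23)) = Rational(-4678, 5865) ≈ -0.79761)
Mul(-23449, Pow(Mul(z, u), -1)) = Mul(-23449, Pow(Mul(Rational(-4678, 5865), 181), -1)) = Mul(-23449, Pow(Rational(-846718, 5865), -1)) = Mul(-23449, Rational(-5865, 846718)) = Rational(137528385, 846718)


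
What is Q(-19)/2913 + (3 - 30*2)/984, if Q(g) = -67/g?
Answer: -1029617/18153816 ≈ -0.056716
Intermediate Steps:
Q(-19)/2913 + (3 - 30*2)/984 = -67/(-19)/2913 + (3 - 30*2)/984 = -67*(-1/19)*(1/2913) + (3 - 60)*(1/984) = (67/19)*(1/2913) - 57*1/984 = 67/55347 - 19/328 = -1029617/18153816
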